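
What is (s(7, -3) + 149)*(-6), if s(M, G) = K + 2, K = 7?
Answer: -948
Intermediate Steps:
s(M, G) = 9 (s(M, G) = 7 + 2 = 9)
(s(7, -3) + 149)*(-6) = (9 + 149)*(-6) = 158*(-6) = -948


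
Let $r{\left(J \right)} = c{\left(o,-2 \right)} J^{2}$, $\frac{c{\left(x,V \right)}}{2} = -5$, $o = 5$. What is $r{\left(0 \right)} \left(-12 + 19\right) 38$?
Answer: $0$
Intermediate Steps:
$c{\left(x,V \right)} = -10$ ($c{\left(x,V \right)} = 2 \left(-5\right) = -10$)
$r{\left(J \right)} = - 10 J^{2}$
$r{\left(0 \right)} \left(-12 + 19\right) 38 = - 10 \cdot 0^{2} \left(-12 + 19\right) 38 = \left(-10\right) 0 \cdot 7 \cdot 38 = 0 \cdot 7 \cdot 38 = 0 \cdot 38 = 0$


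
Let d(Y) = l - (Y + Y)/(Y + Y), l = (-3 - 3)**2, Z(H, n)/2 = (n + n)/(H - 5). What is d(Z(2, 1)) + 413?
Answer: 448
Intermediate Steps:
Z(H, n) = 4*n/(-5 + H) (Z(H, n) = 2*((n + n)/(H - 5)) = 2*((2*n)/(-5 + H)) = 2*(2*n/(-5 + H)) = 4*n/(-5 + H))
l = 36 (l = (-6)**2 = 36)
d(Y) = 35 (d(Y) = 36 - (Y + Y)/(Y + Y) = 36 - 2*Y/(2*Y) = 36 - 2*Y*1/(2*Y) = 36 - 1*1 = 36 - 1 = 35)
d(Z(2, 1)) + 413 = 35 + 413 = 448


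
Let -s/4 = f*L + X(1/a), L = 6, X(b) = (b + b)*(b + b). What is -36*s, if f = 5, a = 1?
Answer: 4896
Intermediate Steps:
X(b) = 4*b² (X(b) = (2*b)*(2*b) = 4*b²)
s = -136 (s = -4*(5*6 + 4*(1/1)²) = -4*(30 + 4*1²) = -4*(30 + 4*1) = -4*(30 + 4) = -4*34 = -136)
-36*s = -36*(-136) = 4896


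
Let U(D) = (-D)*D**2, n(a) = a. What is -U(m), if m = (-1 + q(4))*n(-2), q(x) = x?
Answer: -216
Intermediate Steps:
m = -6 (m = (-1 + 4)*(-2) = 3*(-2) = -6)
U(D) = -D**3
-U(m) = -(-1)*(-6)**3 = -(-1)*(-216) = -1*216 = -216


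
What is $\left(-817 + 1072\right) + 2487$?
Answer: $2742$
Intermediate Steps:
$\left(-817 + 1072\right) + 2487 = 255 + 2487 = 2742$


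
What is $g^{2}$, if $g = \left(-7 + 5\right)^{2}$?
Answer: $16$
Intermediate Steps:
$g = 4$ ($g = \left(-2\right)^{2} = 4$)
$g^{2} = 4^{2} = 16$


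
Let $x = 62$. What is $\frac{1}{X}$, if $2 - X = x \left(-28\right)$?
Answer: $\frac{1}{1738} \approx 0.00057537$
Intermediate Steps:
$X = 1738$ ($X = 2 - 62 \left(-28\right) = 2 - -1736 = 2 + 1736 = 1738$)
$\frac{1}{X} = \frac{1}{1738}$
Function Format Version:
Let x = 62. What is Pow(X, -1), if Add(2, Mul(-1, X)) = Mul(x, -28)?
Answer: Rational(1, 1738) ≈ 0.00057537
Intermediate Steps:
X = 1738 (X = Add(2, Mul(-1, Mul(62, -28))) = Add(2, Mul(-1, -1736)) = Add(2, 1736) = 1738)
Pow(X, -1) = Pow(1738, -1) = Rational(1, 1738)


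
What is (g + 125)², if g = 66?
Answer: 36481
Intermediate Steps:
(g + 125)² = (66 + 125)² = 191² = 36481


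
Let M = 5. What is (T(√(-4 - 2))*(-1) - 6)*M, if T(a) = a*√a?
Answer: -30 - 5*6^(¾)*I^(3/2) ≈ -16.446 - 13.554*I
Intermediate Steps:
T(a) = a^(3/2)
(T(√(-4 - 2))*(-1) - 6)*M = ((√(-4 - 2))^(3/2)*(-1) - 6)*5 = ((√(-6))^(3/2)*(-1) - 6)*5 = ((I*√6)^(3/2)*(-1) - 6)*5 = ((6^(¾)*I^(3/2))*(-1) - 6)*5 = (-6^(¾)*I^(3/2) - 6)*5 = (-6 - 6^(¾)*I^(3/2))*5 = -30 - 5*6^(¾)*I^(3/2)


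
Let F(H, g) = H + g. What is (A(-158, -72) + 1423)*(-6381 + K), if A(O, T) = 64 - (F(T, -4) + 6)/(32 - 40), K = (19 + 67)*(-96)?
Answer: -86548581/4 ≈ -2.1637e+7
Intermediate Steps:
K = -8256 (K = 86*(-96) = -8256)
A(O, T) = 257/4 + T/8 (A(O, T) = 64 - ((T - 4) + 6)/(32 - 40) = 64 - ((-4 + T) + 6)/(-8) = 64 - (2 + T)*(-1)/8 = 64 - (-¼ - T/8) = 64 + (¼ + T/8) = 257/4 + T/8)
(A(-158, -72) + 1423)*(-6381 + K) = ((257/4 + (⅛)*(-72)) + 1423)*(-6381 - 8256) = ((257/4 - 9) + 1423)*(-14637) = (221/4 + 1423)*(-14637) = (5913/4)*(-14637) = -86548581/4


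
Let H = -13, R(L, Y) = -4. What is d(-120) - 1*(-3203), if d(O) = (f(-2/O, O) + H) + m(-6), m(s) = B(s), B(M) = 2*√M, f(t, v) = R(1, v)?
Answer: 3186 + 2*I*√6 ≈ 3186.0 + 4.899*I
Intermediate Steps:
f(t, v) = -4
m(s) = 2*√s
d(O) = -17 + 2*I*√6 (d(O) = (-4 - 13) + 2*√(-6) = -17 + 2*(I*√6) = -17 + 2*I*√6)
d(-120) - 1*(-3203) = (-17 + 2*I*√6) - 1*(-3203) = (-17 + 2*I*√6) + 3203 = 3186 + 2*I*√6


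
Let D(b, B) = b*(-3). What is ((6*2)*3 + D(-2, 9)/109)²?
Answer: 15444900/11881 ≈ 1300.0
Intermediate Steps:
D(b, B) = -3*b
((6*2)*3 + D(-2, 9)/109)² = ((6*2)*3 - 3*(-2)/109)² = (12*3 + 6*(1/109))² = (36 + 6/109)² = (3930/109)² = 15444900/11881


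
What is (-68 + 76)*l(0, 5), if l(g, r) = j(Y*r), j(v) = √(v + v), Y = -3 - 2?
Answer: 40*I*√2 ≈ 56.569*I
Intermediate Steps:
Y = -5
j(v) = √2*√v (j(v) = √(2*v) = √2*√v)
l(g, r) = √10*√(-r) (l(g, r) = √2*√(-5*r) = √2*(√5*√(-r)) = √10*√(-r))
(-68 + 76)*l(0, 5) = (-68 + 76)*(√10*√(-1*5)) = 8*(√10*√(-5)) = 8*(√10*(I*√5)) = 8*(5*I*√2) = 40*I*√2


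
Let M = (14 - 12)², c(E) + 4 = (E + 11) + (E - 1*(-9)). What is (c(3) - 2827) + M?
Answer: -2801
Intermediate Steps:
c(E) = 16 + 2*E (c(E) = -4 + ((E + 11) + (E - 1*(-9))) = -4 + ((11 + E) + (E + 9)) = -4 + ((11 + E) + (9 + E)) = -4 + (20 + 2*E) = 16 + 2*E)
M = 4 (M = 2² = 4)
(c(3) - 2827) + M = ((16 + 2*3) - 2827) + 4 = ((16 + 6) - 2827) + 4 = (22 - 2827) + 4 = -2805 + 4 = -2801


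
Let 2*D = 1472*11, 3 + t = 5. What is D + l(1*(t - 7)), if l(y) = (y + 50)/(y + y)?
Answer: 16183/2 ≈ 8091.5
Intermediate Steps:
t = 2 (t = -3 + 5 = 2)
D = 8096 (D = (1472*11)/2 = (½)*16192 = 8096)
l(y) = (50 + y)/(2*y) (l(y) = (50 + y)/((2*y)) = (50 + y)*(1/(2*y)) = (50 + y)/(2*y))
D + l(1*(t - 7)) = 8096 + (50 + 1*(2 - 7))/(2*((1*(2 - 7)))) = 8096 + (50 + 1*(-5))/(2*((1*(-5)))) = 8096 + (½)*(50 - 5)/(-5) = 8096 + (½)*(-⅕)*45 = 8096 - 9/2 = 16183/2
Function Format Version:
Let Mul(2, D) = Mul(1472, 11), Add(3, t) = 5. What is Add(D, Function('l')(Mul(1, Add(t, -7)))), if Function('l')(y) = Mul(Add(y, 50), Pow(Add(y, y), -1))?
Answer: Rational(16183, 2) ≈ 8091.5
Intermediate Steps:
t = 2 (t = Add(-3, 5) = 2)
D = 8096 (D = Mul(Rational(1, 2), Mul(1472, 11)) = Mul(Rational(1, 2), 16192) = 8096)
Function('l')(y) = Mul(Rational(1, 2), Pow(y, -1), Add(50, y)) (Function('l')(y) = Mul(Add(50, y), Pow(Mul(2, y), -1)) = Mul(Add(50, y), Mul(Rational(1, 2), Pow(y, -1))) = Mul(Rational(1, 2), Pow(y, -1), Add(50, y)))
Add(D, Function('l')(Mul(1, Add(t, -7)))) = Add(8096, Mul(Rational(1, 2), Pow(Mul(1, Add(2, -7)), -1), Add(50, Mul(1, Add(2, -7))))) = Add(8096, Mul(Rational(1, 2), Pow(Mul(1, -5), -1), Add(50, Mul(1, -5)))) = Add(8096, Mul(Rational(1, 2), Pow(-5, -1), Add(50, -5))) = Add(8096, Mul(Rational(1, 2), Rational(-1, 5), 45)) = Add(8096, Rational(-9, 2)) = Rational(16183, 2)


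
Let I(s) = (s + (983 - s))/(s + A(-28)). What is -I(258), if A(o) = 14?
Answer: -983/272 ≈ -3.6140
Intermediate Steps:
I(s) = 983/(14 + s) (I(s) = (s + (983 - s))/(s + 14) = 983/(14 + s))
-I(258) = -983/(14 + 258) = -983/272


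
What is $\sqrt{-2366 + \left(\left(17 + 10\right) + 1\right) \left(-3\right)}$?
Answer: $35 i \sqrt{2} \approx 49.497 i$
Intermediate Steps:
$\sqrt{-2366 + \left(\left(17 + 10\right) + 1\right) \left(-3\right)} = \sqrt{-2366 + \left(27 + 1\right) \left(-3\right)} = \sqrt{-2366 + 28 \left(-3\right)} = \sqrt{-2366 - 84} = \sqrt{-2450} = 35 i \sqrt{2}$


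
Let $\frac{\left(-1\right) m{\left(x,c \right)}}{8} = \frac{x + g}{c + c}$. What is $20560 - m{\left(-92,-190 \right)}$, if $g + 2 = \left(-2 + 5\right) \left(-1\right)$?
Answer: $\frac{1953394}{95} \approx 20562.0$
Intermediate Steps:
$g = -5$ ($g = -2 + \left(-2 + 5\right) \left(-1\right) = -2 + 3 \left(-1\right) = -2 - 3 = -5$)
$m{\left(x,c \right)} = - \frac{4 \left(-5 + x\right)}{c}$ ($m{\left(x,c \right)} = - 8 \frac{x - 5}{c + c} = - 8 \frac{-5 + x}{2 c} = - \frac{4 \left(-5 + x\right)}{c}$)
$20560 - m{\left(-92,-190 \right)} = 20560 - \frac{4 \left(5 - -92\right)}{-190} = 20560 - 4 \left(- \frac{1}{190}\right) \left(5 + 92\right) = 20560 - 4 \left(- \frac{1}{190}\right) 97 = 20560 - - \frac{194}{95} = 20560 + \frac{194}{95} = \frac{1953394}{95}$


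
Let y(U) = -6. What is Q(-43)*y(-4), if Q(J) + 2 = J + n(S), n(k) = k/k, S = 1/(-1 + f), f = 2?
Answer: 264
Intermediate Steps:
S = 1 (S = 1/(-1 + 2) = 1/1 = 1)
n(k) = 1
Q(J) = -1 + J (Q(J) = -2 + (J + 1) = -2 + (1 + J) = -1 + J)
Q(-43)*y(-4) = (-1 - 43)*(-6) = -44*(-6) = 264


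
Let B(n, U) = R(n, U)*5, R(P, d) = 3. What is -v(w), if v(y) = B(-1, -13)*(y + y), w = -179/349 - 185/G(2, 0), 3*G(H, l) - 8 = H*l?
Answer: 2926905/1396 ≈ 2096.6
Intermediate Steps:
G(H, l) = 8/3 + H*l/3 (G(H, l) = 8/3 + (H*l)/3 = 8/3 + H*l/3)
w = -195127/2792 (w = -179/349 - 185/(8/3 + (1/3)*2*0) = -179*1/349 - 185/(8/3 + 0) = -179/349 - 185/8/3 = -179/349 - 185*3/8 = -179/349 - 555/8 = -195127/2792 ≈ -69.888)
B(n, U) = 15 (B(n, U) = 3*5 = 15)
v(y) = 30*y (v(y) = 15*(y + y) = 15*(2*y) = 30*y)
-v(w) = -30*(-195127)/2792 = -1*(-2926905/1396) = 2926905/1396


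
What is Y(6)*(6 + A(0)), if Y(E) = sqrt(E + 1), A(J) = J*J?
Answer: 6*sqrt(7) ≈ 15.875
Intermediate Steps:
A(J) = J**2
Y(E) = sqrt(1 + E)
Y(6)*(6 + A(0)) = sqrt(1 + 6)*(6 + 0**2) = sqrt(7)*(6 + 0) = sqrt(7)*6 = 6*sqrt(7)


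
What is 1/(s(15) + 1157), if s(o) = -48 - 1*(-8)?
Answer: 1/1117 ≈ 0.00089526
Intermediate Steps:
s(o) = -40 (s(o) = -48 + 8 = -40)
1/(s(15) + 1157) = 1/(-40 + 1157) = 1/1117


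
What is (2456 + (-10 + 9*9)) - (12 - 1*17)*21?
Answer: 2632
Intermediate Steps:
(2456 + (-10 + 9*9)) - (12 - 1*17)*21 = (2456 + (-10 + 81)) - (12 - 17)*21 = (2456 + 71) - (-5)*21 = 2527 - 1*(-105) = 2527 + 105 = 2632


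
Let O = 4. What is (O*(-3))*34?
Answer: -408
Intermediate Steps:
(O*(-3))*34 = (4*(-3))*34 = -12*34 = -408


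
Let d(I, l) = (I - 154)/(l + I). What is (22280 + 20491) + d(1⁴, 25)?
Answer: 1111893/26 ≈ 42765.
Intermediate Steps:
d(I, l) = (-154 + I)/(I + l)
(22280 + 20491) + d(1⁴, 25) = (22280 + 20491) + (-154 + 1⁴)/(1⁴ + 25) = 42771 + (-154 + 1)/(1 + 25) = 42771 - 153/26 = 1111893/26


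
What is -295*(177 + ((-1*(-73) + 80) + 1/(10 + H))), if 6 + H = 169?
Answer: -16841845/173 ≈ -97352.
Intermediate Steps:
H = 163 (H = -6 + 169 = 163)
-295*(177 + ((-1*(-73) + 80) + 1/(10 + H))) = -295*(177 + ((-1*(-73) + 80) + 1/(10 + 163))) = -295*(177 + ((73 + 80) + 1/173)) = -295*(177 + (153 + 1/173)) = -295*(177 + 26470/173) = -295*57091/173 = -16841845/173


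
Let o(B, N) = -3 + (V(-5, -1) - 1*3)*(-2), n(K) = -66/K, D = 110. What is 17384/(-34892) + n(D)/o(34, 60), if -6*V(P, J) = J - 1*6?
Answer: -121967/87230 ≈ -1.3982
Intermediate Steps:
V(P, J) = 1 - J/6 (V(P, J) = -(J - 1*6)/6 = -(J - 6)/6 = -(-6 + J)/6 = 1 - J/6)
o(B, N) = ⅔ (o(B, N) = -3 + ((1 - ⅙*(-1)) - 1*3)*(-2) = -3 + ((1 + ⅙) - 3)*(-2) = -3 + (7/6 - 3)*(-2) = -3 - 11/6*(-2) = -3 + 11/3 = ⅔)
17384/(-34892) + n(D)/o(34, 60) = 17384/(-34892) + (-66/110)/(⅔) = 17384*(-1/34892) - 66*1/110*(3/2) = -4346/8723 - ⅗*3/2 = -4346/8723 - 9/10 = -121967/87230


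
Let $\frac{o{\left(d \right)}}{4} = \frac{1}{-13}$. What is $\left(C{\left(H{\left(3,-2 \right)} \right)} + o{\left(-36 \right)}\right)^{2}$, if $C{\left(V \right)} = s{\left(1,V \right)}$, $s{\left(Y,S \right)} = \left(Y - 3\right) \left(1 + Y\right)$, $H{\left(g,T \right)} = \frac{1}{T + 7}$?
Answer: $\frac{3136}{169} \approx 18.556$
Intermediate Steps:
$o{\left(d \right)} = - \frac{4}{13}$ ($o{\left(d \right)} = \frac{4}{-13} = 4 \left(- \frac{1}{13}\right) = - \frac{4}{13}$)
$H{\left(g,T \right)} = \frac{1}{7 + T}$
$s{\left(Y,S \right)} = \left(1 + Y\right) \left(-3 + Y\right)$ ($s{\left(Y,S \right)} = \left(-3 + Y\right) \left(1 + Y\right) = \left(1 + Y\right) \left(-3 + Y\right)$)
$C{\left(V \right)} = -4$ ($C{\left(V \right)} = -3 + 1^{2} - 2 = -3 + 1 - 2 = -4$)
$\left(C{\left(H{\left(3,-2 \right)} \right)} + o{\left(-36 \right)}\right)^{2} = \left(-4 - \frac{4}{13}\right)^{2} = \left(- \frac{56}{13}\right)^{2} = \frac{3136}{169}$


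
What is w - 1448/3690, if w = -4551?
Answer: -8397319/1845 ≈ -4551.4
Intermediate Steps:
w - 1448/3690 = -4551 - 1448/3690 = -4551 - 1*724/1845 = -4551 - 724/1845 = -8397319/1845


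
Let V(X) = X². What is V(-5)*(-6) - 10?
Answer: -160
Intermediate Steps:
V(-5)*(-6) - 10 = (-5)²*(-6) - 10 = 25*(-6) - 10 = -150 - 10 = -160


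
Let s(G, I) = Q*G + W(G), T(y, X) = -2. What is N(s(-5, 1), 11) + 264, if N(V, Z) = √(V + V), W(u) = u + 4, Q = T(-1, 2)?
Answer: 264 + 3*√2 ≈ 268.24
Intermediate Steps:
Q = -2
W(u) = 4 + u
s(G, I) = 4 - G (s(G, I) = -2*G + (4 + G) = 4 - G)
N(V, Z) = √2*√V (N(V, Z) = √(2*V) = √2*√V)
N(s(-5, 1), 11) + 264 = √2*√(4 - 1*(-5)) + 264 = √2*√(4 + 5) + 264 = √2*√9 + 264 = √2*3 + 264 = 3*√2 + 264 = 264 + 3*√2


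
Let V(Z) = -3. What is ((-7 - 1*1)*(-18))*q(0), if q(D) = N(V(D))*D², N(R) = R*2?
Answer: 0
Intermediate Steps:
N(R) = 2*R
q(D) = -6*D² (q(D) = (2*(-3))*D² = -6*D²)
((-7 - 1*1)*(-18))*q(0) = ((-7 - 1*1)*(-18))*(-6*0²) = ((-7 - 1)*(-18))*(-6*0) = -8*(-18)*0 = 144*0 = 0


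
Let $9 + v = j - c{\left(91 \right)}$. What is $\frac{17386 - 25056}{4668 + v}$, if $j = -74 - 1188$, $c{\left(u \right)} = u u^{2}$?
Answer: $\frac{3835}{375087} \approx 0.010224$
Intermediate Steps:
$c{\left(u \right)} = u^{3}$
$j = -1262$ ($j = -74 - 1188 = -1262$)
$v = -754842$ ($v = -9 - 754833 = -754842$)
$\frac{17386 - 25056}{4668 + v} = \frac{17386 - 25056}{4668 - 754842} = - \frac{7670}{-750174} = \left(-7670\right) \left(- \frac{1}{750174}\right) = \frac{3835}{375087}$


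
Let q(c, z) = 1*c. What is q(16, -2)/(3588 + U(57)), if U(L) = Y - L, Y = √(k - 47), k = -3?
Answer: 56496/12468011 - 80*I*√2/12468011 ≈ 0.0045313 - 9.0742e-6*I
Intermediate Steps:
q(c, z) = c
Y = 5*I*√2 (Y = √(-3 - 47) = √(-50) = 5*I*√2 ≈ 7.0711*I)
U(L) = -L + 5*I*√2 (U(L) = 5*I*√2 - L = -L + 5*I*√2)
q(16, -2)/(3588 + U(57)) = 16/(3588 + (-1*57 + 5*I*√2)) = 16/(3588 + (-57 + 5*I*√2)) = 16/(3531 + 5*I*√2)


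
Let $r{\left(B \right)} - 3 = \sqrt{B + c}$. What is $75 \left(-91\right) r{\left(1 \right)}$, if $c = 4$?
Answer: $-20475 - 6825 \sqrt{5} \approx -35736.0$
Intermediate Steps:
$r{\left(B \right)} = 3 + \sqrt{4 + B}$ ($r{\left(B \right)} = 3 + \sqrt{B + 4} = 3 + \sqrt{4 + B}$)
$75 \left(-91\right) r{\left(1 \right)} = 75 \left(-91\right) \left(3 + \sqrt{4 + 1}\right) = - 6825 \left(3 + \sqrt{5}\right) = -20475 - 6825 \sqrt{5}$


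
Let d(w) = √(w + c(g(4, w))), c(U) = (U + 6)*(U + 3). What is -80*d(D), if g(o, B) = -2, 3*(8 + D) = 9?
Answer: -80*I ≈ -80.0*I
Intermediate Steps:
D = -5 (D = -8 + (⅓)*9 = -8 + 3 = -5)
c(U) = (3 + U)*(6 + U) (c(U) = (6 + U)*(3 + U) = (3 + U)*(6 + U))
d(w) = √(4 + w) (d(w) = √(w + (18 + (-2)² + 9*(-2))) = √(w + (18 + 4 - 18)) = √(w + 4) = √(4 + w))
-80*d(D) = -80*√(4 - 5) = -80*I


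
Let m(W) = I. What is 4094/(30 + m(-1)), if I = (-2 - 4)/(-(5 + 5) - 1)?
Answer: 22517/168 ≈ 134.03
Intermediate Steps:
I = 6/11 (I = -6/(-1*10 - 1) = -6/(-10 - 1) = -6/(-11) = -6*(-1/11) = 6/11 ≈ 0.54545)
m(W) = 6/11
4094/(30 + m(-1)) = 4094/(30 + 6/11) = 4094/(336/11) = 4094*(11/336) = 22517/168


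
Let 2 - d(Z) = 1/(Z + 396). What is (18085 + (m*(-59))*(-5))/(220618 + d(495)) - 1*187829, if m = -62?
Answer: -36922001071006/196572419 ≈ -1.8783e+5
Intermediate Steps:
d(Z) = 2 - 1/(396 + Z) (d(Z) = 2 - 1/(Z + 396) = 2 - 1/(396 + Z))
(18085 + (m*(-59))*(-5))/(220618 + d(495)) - 1*187829 = (18085 - 62*(-59)*(-5))/(220618 + (791 + 2*495)/(396 + 495)) - 1*187829 = (18085 + 3658*(-5))/(220618 + (791 + 990)/891) - 187829 = (18085 - 18290)/(220618 + (1/891)*1781) - 187829 = -205/(220618 + 1781/891) - 187829 = -205/196572419/891 - 187829 = -205*891/196572419 - 187829 = -182655/196572419 - 187829 = -36922001071006/196572419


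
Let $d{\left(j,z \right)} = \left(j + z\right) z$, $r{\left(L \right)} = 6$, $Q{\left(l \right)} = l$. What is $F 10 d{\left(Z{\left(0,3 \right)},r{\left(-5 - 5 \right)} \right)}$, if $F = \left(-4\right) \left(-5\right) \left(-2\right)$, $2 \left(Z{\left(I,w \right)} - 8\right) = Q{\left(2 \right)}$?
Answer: $-36000$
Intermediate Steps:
$Z{\left(I,w \right)} = 9$ ($Z{\left(I,w \right)} = 8 + \frac{1}{2} \cdot 2 = 8 + 1 = 9$)
$F = -40$ ($F = 20 \left(-2\right) = -40$)
$d{\left(j,z \right)} = z \left(j + z\right)$
$F 10 d{\left(Z{\left(0,3 \right)},r{\left(-5 - 5 \right)} \right)} = \left(-40\right) 10 \cdot 6 \left(9 + 6\right) = - 400 \cdot 6 \cdot 15 = \left(-400\right) 90 = -36000$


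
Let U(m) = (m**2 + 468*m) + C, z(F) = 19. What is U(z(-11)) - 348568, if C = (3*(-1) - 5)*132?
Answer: -340371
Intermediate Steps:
C = -1056 (C = (-3 - 5)*132 = -8*132 = -1056)
U(m) = -1056 + m**2 + 468*m (U(m) = (m**2 + 468*m) - 1056 = -1056 + m**2 + 468*m)
U(z(-11)) - 348568 = (-1056 + 19**2 + 468*19) - 348568 = (-1056 + 361 + 8892) - 348568 = 8197 - 348568 = -340371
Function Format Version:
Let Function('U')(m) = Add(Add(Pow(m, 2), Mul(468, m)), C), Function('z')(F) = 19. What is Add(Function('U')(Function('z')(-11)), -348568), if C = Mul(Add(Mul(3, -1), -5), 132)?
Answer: -340371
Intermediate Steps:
C = -1056 (C = Mul(Add(-3, -5), 132) = Mul(-8, 132) = -1056)
Function('U')(m) = Add(-1056, Pow(m, 2), Mul(468, m)) (Function('U')(m) = Add(Add(Pow(m, 2), Mul(468, m)), -1056) = Add(-1056, Pow(m, 2), Mul(468, m)))
Add(Function('U')(Function('z')(-11)), -348568) = Add(Add(-1056, Pow(19, 2), Mul(468, 19)), -348568) = Add(Add(-1056, 361, 8892), -348568) = Add(8197, -348568) = -340371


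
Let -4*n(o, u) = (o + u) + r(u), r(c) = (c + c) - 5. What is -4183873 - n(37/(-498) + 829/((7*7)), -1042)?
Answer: -408455467417/97608 ≈ -4.1847e+6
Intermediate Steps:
r(c) = -5 + 2*c (r(c) = 2*c - 5 = -5 + 2*c)
n(o, u) = 5/4 - 3*u/4 - o/4 (n(o, u) = -((o + u) + (-5 + 2*u))/4 = -(-5 + o + 3*u)/4 = 5/4 - 3*u/4 - o/4)
-4183873 - n(37/(-498) + 829/((7*7)), -1042) = -4183873 - (5/4 - 3/4*(-1042) - (37/(-498) + 829/((7*7)))/4) = -4183873 - (5/4 + 1563/2 - (37*(-1/498) + 829/49)/4) = -4183873 - (5/4 + 1563/2 - (-37/498 + 829*(1/49))/4) = -4183873 - (5/4 + 1563/2 - (-37/498 + 829/49)/4) = -4183873 - (5/4 + 1563/2 - 1/4*411029/24402) = -4183873 - (5/4 + 1563/2 - 411029/97608) = -4183873 - 1*75991633/97608 = -4183873 - 75991633/97608 = -408455467417/97608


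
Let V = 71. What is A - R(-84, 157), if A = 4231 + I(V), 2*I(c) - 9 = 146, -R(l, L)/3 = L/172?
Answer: 741533/172 ≈ 4311.2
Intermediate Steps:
R(l, L) = -3*L/172
I(c) = 155/2 (I(c) = 9/2 + (½)*146 = 9/2 + 73 = 155/2)
A = 8617/2 (A = 4231 + 155/2 = 8617/2 ≈ 4308.5)
A - R(-84, 157) = 8617/2 - (-3)*157/172 = 8617/2 - 1*(-471/172) = 8617/2 + 471/172 = 741533/172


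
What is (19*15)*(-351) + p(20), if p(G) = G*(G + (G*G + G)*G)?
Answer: 68365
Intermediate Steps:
p(G) = G*(G + G*(G + G²)) (p(G) = G*(G + (G² + G)*G) = G*(G + (G + G²)*G) = G*(G + G*(G + G²)))
(19*15)*(-351) + p(20) = (19*15)*(-351) + 20²*(1 + 20 + 20²) = 285*(-351) + 400*(1 + 20 + 400) = -100035 + 400*421 = -100035 + 168400 = 68365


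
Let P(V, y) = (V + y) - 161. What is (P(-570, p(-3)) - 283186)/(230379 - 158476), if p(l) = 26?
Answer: -283891/71903 ≈ -3.9482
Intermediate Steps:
P(V, y) = -161 + V + y
(P(-570, p(-3)) - 283186)/(230379 - 158476) = ((-161 - 570 + 26) - 283186)/(230379 - 158476) = (-705 - 283186)/71903 = -283891*1/71903 = -283891/71903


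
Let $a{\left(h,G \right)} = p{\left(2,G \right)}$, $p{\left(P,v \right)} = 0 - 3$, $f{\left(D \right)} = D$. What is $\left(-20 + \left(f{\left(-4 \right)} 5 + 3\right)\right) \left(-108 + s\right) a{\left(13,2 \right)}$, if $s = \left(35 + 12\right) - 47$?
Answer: $-11988$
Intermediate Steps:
$p{\left(P,v \right)} = -3$
$a{\left(h,G \right)} = -3$
$s = 0$ ($s = 47 - 47 = 0$)
$\left(-20 + \left(f{\left(-4 \right)} 5 + 3\right)\right) \left(-108 + s\right) a{\left(13,2 \right)} = \left(-20 + \left(\left(-4\right) 5 + 3\right)\right) \left(-108 + 0\right) \left(-3\right) = \left(-20 + \left(-20 + 3\right)\right) \left(-108\right) \left(-3\right) = \left(-20 - 17\right) \left(-108\right) \left(-3\right) = \left(-37\right) \left(-108\right) \left(-3\right) = 3996 \left(-3\right) = -11988$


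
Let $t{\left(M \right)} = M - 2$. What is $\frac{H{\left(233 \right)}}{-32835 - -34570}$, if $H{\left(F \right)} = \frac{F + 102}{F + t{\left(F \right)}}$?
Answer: $\frac{67}{161008} \approx 0.00041613$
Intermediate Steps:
$t{\left(M \right)} = -2 + M$ ($t{\left(M \right)} = M - 2 = -2 + M$)
$H{\left(F \right)} = \frac{102 + F}{-2 + 2 F}$ ($H{\left(F \right)} = \frac{F + 102}{F + \left(-2 + F\right)} = \frac{102 + F}{-2 + 2 F}$)
$\frac{H{\left(233 \right)}}{-32835 - -34570} = \frac{\frac{1}{2} \frac{1}{-1 + 233} \left(102 + 233\right)}{-32835 - -34570} = \frac{\frac{1}{2} \cdot \frac{1}{232} \cdot 335}{-32835 + 34570} = \frac{\frac{1}{2} \cdot \frac{1}{232} \cdot 335}{1735} = \frac{335}{464} \cdot \frac{1}{1735} = \frac{67}{161008}$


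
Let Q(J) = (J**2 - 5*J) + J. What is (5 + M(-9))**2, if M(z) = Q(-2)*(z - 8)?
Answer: 39601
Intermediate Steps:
Q(J) = J**2 - 4*J
M(z) = -96 + 12*z (M(z) = (-2*(-4 - 2))*(z - 8) = (-2*(-6))*(-8 + z) = 12*(-8 + z) = -96 + 12*z)
(5 + M(-9))**2 = (5 + (-96 + 12*(-9)))**2 = (5 + (-96 - 108))**2 = (5 - 204)**2 = (-199)**2 = 39601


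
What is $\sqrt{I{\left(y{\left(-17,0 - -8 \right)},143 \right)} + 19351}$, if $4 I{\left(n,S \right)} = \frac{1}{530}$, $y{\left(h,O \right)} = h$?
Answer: $\frac{\sqrt{21742784130}}{1060} \approx 139.11$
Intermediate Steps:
$I{\left(n,S \right)} = \frac{1}{2120}$ ($I{\left(n,S \right)} = \frac{1}{4 \cdot 530} = \frac{1}{4} \cdot \frac{1}{530} = \frac{1}{2120}$)
$\sqrt{I{\left(y{\left(-17,0 - -8 \right)},143 \right)} + 19351} = \sqrt{\frac{1}{2120} + 19351} = \sqrt{\frac{41024121}{2120}} = \frac{\sqrt{21742784130}}{1060}$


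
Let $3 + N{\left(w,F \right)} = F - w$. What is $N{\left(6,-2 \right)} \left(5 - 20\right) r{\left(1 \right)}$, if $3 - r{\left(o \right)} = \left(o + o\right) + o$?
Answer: $0$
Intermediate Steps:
$N{\left(w,F \right)} = -3 + F - w$ ($N{\left(w,F \right)} = -3 + \left(F - w\right) = -3 + F - w$)
$r{\left(o \right)} = 3 - 3 o$ ($r{\left(o \right)} = 3 - \left(\left(o + o\right) + o\right) = 3 - \left(2 o + o\right) = 3 - 3 o$)
$N{\left(6,-2 \right)} \left(5 - 20\right) r{\left(1 \right)} = \left(-3 - 2 - 6\right) \left(5 - 20\right) \left(3 - 3\right) = \left(-11\right) \left(-15\right) 0 = 165 \cdot 0 = 0$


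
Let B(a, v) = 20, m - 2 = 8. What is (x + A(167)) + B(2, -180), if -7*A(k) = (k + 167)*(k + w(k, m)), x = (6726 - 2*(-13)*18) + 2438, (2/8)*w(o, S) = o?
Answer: -211326/7 ≈ -30189.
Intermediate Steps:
m = 10 (m = 2 + 8 = 10)
w(o, S) = 4*o
x = 9632 (x = (6726 + 26*18) + 2438 = (6726 + 468) + 2438 = 7194 + 2438 = 9632)
A(k) = -5*k*(167 + k)/7 (A(k) = -(k + 167)*(k + 4*k)/7 = -(167 + k)*5*k/7 = -5*k*(167 + k)/7)
(x + A(167)) + B(2, -180) = (9632 + (5/7)*167*(-167 - 1*167)) + 20 = (9632 + (5/7)*167*(-167 - 167)) + 20 = (9632 + (5/7)*167*(-334)) + 20 = (9632 - 278890/7) + 20 = -211466/7 + 20 = -211326/7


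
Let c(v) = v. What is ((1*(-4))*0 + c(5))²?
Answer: 25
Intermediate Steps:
((1*(-4))*0 + c(5))² = ((1*(-4))*0 + 5)² = (-4*0 + 5)² = (0 + 5)² = 5² = 25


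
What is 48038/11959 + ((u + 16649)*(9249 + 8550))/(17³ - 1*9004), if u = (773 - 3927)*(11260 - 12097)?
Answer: -565467725030369/48924269 ≈ -1.1558e+7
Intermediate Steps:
u = 2639898 (u = -3154*(-837) = 2639898)
48038/11959 + ((u + 16649)*(9249 + 8550))/(17³ - 1*9004) = 48038/11959 + ((2639898 + 16649)*(9249 + 8550))/(17³ - 1*9004) = 48038*(1/11959) + (2656547*17799)/(4913 - 9004) = 48038/11959 + 47283880053/(-4091) = 48038/11959 + 47283880053*(-1/4091) = 48038/11959 - 47283880053/4091 = -565467725030369/48924269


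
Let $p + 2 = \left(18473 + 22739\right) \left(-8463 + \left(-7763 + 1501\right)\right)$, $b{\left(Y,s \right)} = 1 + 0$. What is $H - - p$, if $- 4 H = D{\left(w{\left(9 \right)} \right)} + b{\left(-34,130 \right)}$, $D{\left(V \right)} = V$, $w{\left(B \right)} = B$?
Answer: $- \frac{1213693409}{2} \approx -6.0685 \cdot 10^{8}$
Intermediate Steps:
$b{\left(Y,s \right)} = 1$
$p = -606846702$ ($p = -2 + \left(18473 + 22739\right) \left(-8463 + \left(-7763 + 1501\right)\right) = -2 + 41212 \left(-8463 - 6262\right) = -2 + 41212 \left(-14725\right) = -2 - 606846700 = -606846702$)
$H = - \frac{5}{2}$ ($H = - \frac{9 + 1}{4} = \left(- \frac{1}{4}\right) 10 = - \frac{5}{2} \approx -2.5$)
$H - - p = - \frac{5}{2} - \left(-1\right) \left(-606846702\right) = - \frac{5}{2} - 606846702 = - \frac{1213693409}{2}$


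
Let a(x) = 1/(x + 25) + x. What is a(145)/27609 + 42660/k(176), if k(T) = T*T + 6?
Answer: 33498287847/24235824410 ≈ 1.3822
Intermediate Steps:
k(T) = 6 + T² (k(T) = T² + 6 = 6 + T²)
a(x) = x + 1/(25 + x) (a(x) = 1/(25 + x) + x = x + 1/(25 + x))
a(145)/27609 + 42660/k(176) = ((1 + 145² + 25*145)/(25 + 145))/27609 + 42660/(6 + 176²) = ((1 + 21025 + 3625)/170)*(1/27609) + 42660/(6 + 30976) = ((1/170)*24651)*(1/27609) + 42660/30982 = (24651/170)*(1/27609) + 42660*(1/30982) = 8217/1564510 + 21330/15491 = 33498287847/24235824410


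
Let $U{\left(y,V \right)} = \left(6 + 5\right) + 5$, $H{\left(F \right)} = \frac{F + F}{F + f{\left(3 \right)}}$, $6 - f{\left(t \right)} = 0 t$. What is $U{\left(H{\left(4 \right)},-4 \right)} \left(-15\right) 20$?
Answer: $-4800$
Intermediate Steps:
$f{\left(t \right)} = 6$ ($f{\left(t \right)} = 6 - 0 t = 6 - 0 = 6 + 0 = 6$)
$H{\left(F \right)} = \frac{2 F}{6 + F}$ ($H{\left(F \right)} = \frac{F + F}{F + 6} = \frac{2 F}{6 + F}$)
$U{\left(y,V \right)} = 16$ ($U{\left(y,V \right)} = 11 + 5 = 16$)
$U{\left(H{\left(4 \right)},-4 \right)} \left(-15\right) 20 = 16 \left(-15\right) 20 = \left(-240\right) 20 = -4800$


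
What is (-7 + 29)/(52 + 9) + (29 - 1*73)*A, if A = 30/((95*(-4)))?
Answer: 4444/1159 ≈ 3.8343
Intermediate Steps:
A = -3/38 (A = 30/(-380) = 30*(-1/380) = -3/38 ≈ -0.078947)
(-7 + 29)/(52 + 9) + (29 - 1*73)*A = (-7 + 29)/(52 + 9) + (29 - 1*73)*(-3/38) = 22/61 + (29 - 73)*(-3/38) = 22*(1/61) - 44*(-3/38) = 22/61 + 66/19 = 4444/1159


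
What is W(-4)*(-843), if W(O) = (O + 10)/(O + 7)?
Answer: -1686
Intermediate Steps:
W(O) = (10 + O)/(7 + O)
W(-4)*(-843) = ((10 - 4)/(7 - 4))*(-843) = (6/3)*(-843) = ((⅓)*6)*(-843) = 2*(-843) = -1686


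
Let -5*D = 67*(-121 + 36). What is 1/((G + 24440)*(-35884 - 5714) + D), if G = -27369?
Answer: 1/121841681 ≈ 8.2074e-9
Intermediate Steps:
D = 1139 (D = -67*(-121 + 36)/5 = -67*(-85)/5 = -⅕*(-5695) = 1139)
1/((G + 24440)*(-35884 - 5714) + D) = 1/((-27369 + 24440)*(-35884 - 5714) + 1139) = 1/(-2929*(-41598) + 1139) = 1/(121840542 + 1139) = 1/121841681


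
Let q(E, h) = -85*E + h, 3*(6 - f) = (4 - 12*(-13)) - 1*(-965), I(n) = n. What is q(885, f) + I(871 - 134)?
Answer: -74857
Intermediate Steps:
f = -369 (f = 6 - ((4 - 12*(-13)) - 1*(-965))/3 = 6 - ((4 + 156) + 965)/3 = 6 - (160 + 965)/3 = 6 - 1/3*1125 = 6 - 375 = -369)
q(E, h) = h - 85*E
q(885, f) + I(871 - 134) = (-369 - 85*885) + (871 - 134) = (-369 - 75225) + 737 = -75594 + 737 = -74857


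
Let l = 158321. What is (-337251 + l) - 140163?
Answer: -319093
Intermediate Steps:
(-337251 + l) - 140163 = (-337251 + 158321) - 140163 = -178930 - 140163 = -319093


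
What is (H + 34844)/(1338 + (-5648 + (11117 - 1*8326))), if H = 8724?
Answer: -6224/217 ≈ -28.682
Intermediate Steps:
(H + 34844)/(1338 + (-5648 + (11117 - 1*8326))) = (8724 + 34844)/(1338 + (-5648 + (11117 - 1*8326))) = 43568/(1338 + (-5648 + (11117 - 8326))) = 43568/(1338 + (-5648 + 2791)) = 43568/(1338 - 2857) = 43568/(-1519) = 43568*(-1/1519) = -6224/217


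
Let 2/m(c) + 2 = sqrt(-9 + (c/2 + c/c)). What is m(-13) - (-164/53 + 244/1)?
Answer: -472840/1961 - 2*I*sqrt(58)/37 ≈ -241.12 - 0.41166*I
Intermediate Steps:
m(c) = 2/(-2 + sqrt(-8 + c/2)) (m(c) = 2/(-2 + sqrt(-9 + (c/2 + c/c))) = 2/(-2 + sqrt(-9 + (c*(1/2) + 1))) = 2/(-2 + sqrt(-9 + (c/2 + 1))) = 2/(-2 + sqrt(-9 + (1 + c/2))) = 2/(-2 + sqrt(-8 + c/2)))
m(-13) - (-164/53 + 244/1) = 4/(-4 + sqrt(2)*sqrt(-16 - 13)) - (-164/53 + 244/1) = 4/(-4 + sqrt(2)*sqrt(-29)) - (-164*1/53 + 244*1) = 4/(-4 + sqrt(2)*(I*sqrt(29))) - (-164/53 + 244) = 4/(-4 + I*sqrt(58)) - 1*12768/53 = 4/(-4 + I*sqrt(58)) - 12768/53 = -12768/53 + 4/(-4 + I*sqrt(58))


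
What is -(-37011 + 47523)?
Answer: -10512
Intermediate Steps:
-(-37011 + 47523) = -1*10512 = -10512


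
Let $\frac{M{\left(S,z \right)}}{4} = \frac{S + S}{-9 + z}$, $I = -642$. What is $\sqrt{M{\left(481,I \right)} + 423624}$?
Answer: $\frac{4 \sqrt{11220610611}}{651} \approx 650.86$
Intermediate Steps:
$M{\left(S,z \right)} = \frac{8 S}{-9 + z}$ ($M{\left(S,z \right)} = 4 \frac{S + S}{-9 + z} = 4 \frac{2 S}{-9 + z} = \frac{8 S}{-9 + z}$)
$\sqrt{M{\left(481,I \right)} + 423624} = \sqrt{8 \cdot 481 \frac{1}{-9 - 642} + 423624} = \sqrt{8 \cdot 481 \frac{1}{-651} + 423624} = \sqrt{8 \cdot 481 \left(- \frac{1}{651}\right) + 423624} = \sqrt{- \frac{3848}{651} + 423624} = \sqrt{\frac{275775376}{651}} = \frac{4 \sqrt{11220610611}}{651}$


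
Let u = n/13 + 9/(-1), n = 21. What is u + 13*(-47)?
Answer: -8039/13 ≈ -618.38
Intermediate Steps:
u = -96/13 (u = 21/13 + 9/(-1) = 21*(1/13) + 9*(-1) = 21/13 - 9 = -96/13 ≈ -7.3846)
u + 13*(-47) = -96/13 + 13*(-47) = -96/13 - 611 = -8039/13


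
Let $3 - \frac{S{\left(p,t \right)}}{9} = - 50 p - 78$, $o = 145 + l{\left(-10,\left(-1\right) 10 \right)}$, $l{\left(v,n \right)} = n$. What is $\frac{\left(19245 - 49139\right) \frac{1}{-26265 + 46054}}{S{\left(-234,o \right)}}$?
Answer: $\frac{29894}{2069355519} \approx 1.4446 \cdot 10^{-5}$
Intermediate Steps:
$o = 135$ ($o = 145 - 10 = 135$)
$S{\left(p,t \right)} = 729 + 450 p$ ($S{\left(p,t \right)} = 27 - 9 \left(- 50 p - 78\right) = 27 - 9 \left(-78 - 50 p\right) = 27 + \left(702 + 450 p\right) = 729 + 450 p$)
$\frac{\left(19245 - 49139\right) \frac{1}{-26265 + 46054}}{S{\left(-234,o \right)}} = \frac{\left(19245 - 49139\right) \frac{1}{-26265 + 46054}}{729 + 450 \left(-234\right)} = \frac{\left(-29894\right) \frac{1}{19789}}{729 - 105300} = \frac{\left(-29894\right) \frac{1}{19789}}{-104571} = \left(- \frac{29894}{19789}\right) \left(- \frac{1}{104571}\right) = \frac{29894}{2069355519}$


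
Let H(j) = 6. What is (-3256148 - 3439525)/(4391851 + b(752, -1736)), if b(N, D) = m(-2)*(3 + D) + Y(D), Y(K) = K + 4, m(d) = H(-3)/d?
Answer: -2231891/1465106 ≈ -1.5234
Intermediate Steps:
m(d) = 6/d
Y(K) = 4 + K
b(N, D) = -5 - 2*D (b(N, D) = (6/(-2))*(3 + D) + (4 + D) = (6*(-1/2))*(3 + D) + (4 + D) = -3*(3 + D) + (4 + D) = (-9 - 3*D) + (4 + D) = -5 - 2*D)
(-3256148 - 3439525)/(4391851 + b(752, -1736)) = (-3256148 - 3439525)/(4391851 + (-5 - 2*(-1736))) = -6695673/(4391851 + (-5 + 3472)) = -6695673/(4391851 + 3467) = -6695673/4395318 = -6695673*1/4395318 = -2231891/1465106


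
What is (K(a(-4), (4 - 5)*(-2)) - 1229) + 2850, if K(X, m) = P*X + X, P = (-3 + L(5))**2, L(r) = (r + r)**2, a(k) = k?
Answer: -36019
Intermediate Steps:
L(r) = 4*r**2 (L(r) = (2*r)**2 = 4*r**2)
P = 9409 (P = (-3 + 4*5**2)**2 = (-3 + 4*25)**2 = (-3 + 100)**2 = 97**2 = 9409)
K(X, m) = 9410*X (K(X, m) = 9409*X + X = 9410*X)
(K(a(-4), (4 - 5)*(-2)) - 1229) + 2850 = (9410*(-4) - 1229) + 2850 = (-37640 - 1229) + 2850 = -38869 + 2850 = -36019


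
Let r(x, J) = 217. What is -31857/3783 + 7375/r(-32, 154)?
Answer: 6995552/273637 ≈ 25.565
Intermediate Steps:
-31857/3783 + 7375/r(-32, 154) = -31857/3783 + 7375/217 = -31857*1/3783 + 7375*(1/217) = -10619/1261 + 7375/217 = 6995552/273637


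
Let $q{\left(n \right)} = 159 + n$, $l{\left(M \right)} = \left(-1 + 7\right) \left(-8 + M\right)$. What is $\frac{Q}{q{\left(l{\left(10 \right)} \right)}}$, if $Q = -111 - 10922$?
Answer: $- \frac{11033}{171} \approx -64.521$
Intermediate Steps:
$l{\left(M \right)} = -48 + 6 M$ ($l{\left(M \right)} = 6 \left(-8 + M\right) = -48 + 6 M$)
$Q = -11033$ ($Q = -111 - 10922 = -11033$)
$\frac{Q}{q{\left(l{\left(10 \right)} \right)}} = - \frac{11033}{159 + \left(-48 + 6 \cdot 10\right)} = - \frac{11033}{159 + \left(-48 + 60\right)} = - \frac{11033}{159 + 12} = - \frac{11033}{171}$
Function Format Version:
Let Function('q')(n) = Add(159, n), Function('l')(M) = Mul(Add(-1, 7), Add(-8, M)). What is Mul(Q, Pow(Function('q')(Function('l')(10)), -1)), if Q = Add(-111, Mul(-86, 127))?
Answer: Rational(-11033, 171) ≈ -64.521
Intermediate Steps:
Function('l')(M) = Add(-48, Mul(6, M)) (Function('l')(M) = Mul(6, Add(-8, M)) = Add(-48, Mul(6, M)))
Q = -11033 (Q = Add(-111, -10922) = -11033)
Mul(Q, Pow(Function('q')(Function('l')(10)), -1)) = Mul(-11033, Pow(Add(159, Add(-48, Mul(6, 10))), -1)) = Mul(-11033, Pow(Add(159, Add(-48, 60)), -1)) = Mul(-11033, Pow(Add(159, 12), -1)) = Mul(-11033, Pow(171, -1)) = Mul(-11033, Rational(1, 171)) = Rational(-11033, 171)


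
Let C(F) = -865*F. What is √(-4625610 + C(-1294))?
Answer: 10*I*√35063 ≈ 1872.5*I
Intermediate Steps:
√(-4625610 + C(-1294)) = √(-4625610 - 865*(-1294)) = √(-4625610 + 1119310) = √(-3506300) = 10*I*√35063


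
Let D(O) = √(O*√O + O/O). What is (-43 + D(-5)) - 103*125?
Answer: -12918 + √(1 - 5*I*√5) ≈ -12916.0 - 2.2611*I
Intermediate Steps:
D(O) = √(1 + O^(3/2)) (D(O) = √(O^(3/2) + 1) = √(1 + O^(3/2)))
(-43 + D(-5)) - 103*125 = (-43 + √(1 + (-5)^(3/2))) - 103*125 = (-43 + √(1 - 5*I*√5)) - 12875 = -12918 + √(1 - 5*I*√5)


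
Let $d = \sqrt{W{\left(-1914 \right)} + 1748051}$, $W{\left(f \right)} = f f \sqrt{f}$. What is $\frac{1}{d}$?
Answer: $\frac{1}{\sqrt{1748051 + 3663396 i \sqrt{1914}}} \approx 5.6156 \cdot 10^{-5} - 5.5547 \cdot 10^{-5} i$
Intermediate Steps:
$W{\left(f \right)} = f^{\frac{5}{2}}$ ($W{\left(f \right)} = f^{2} \sqrt{f} = f^{\frac{5}{2}}$)
$d = \sqrt{1748051 + 3663396 i \sqrt{1914}}$ ($d = \sqrt{\left(-1914\right)^{\frac{5}{2}} + 1748051} = \sqrt{3663396 i \sqrt{1914} + 1748051} = \sqrt{1748051 + 3663396 i \sqrt{1914}} \approx 9000.8 + 8903.2 i$)
$\frac{1}{d} = \frac{1}{\sqrt{1748051 + 3663396 i \sqrt{1914}}}$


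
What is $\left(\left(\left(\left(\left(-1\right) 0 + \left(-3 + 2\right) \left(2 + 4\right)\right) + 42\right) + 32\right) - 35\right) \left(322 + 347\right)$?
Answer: $22077$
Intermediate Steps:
$\left(\left(\left(\left(\left(-1\right) 0 + \left(-3 + 2\right) \left(2 + 4\right)\right) + 42\right) + 32\right) - 35\right) \left(322 + 347\right) = \left(\left(\left(\left(0 - 6\right) + 42\right) + 32\right) - 35\right) 669 = \left(\left(\left(-6 + 42\right) + 32\right) - 35\right) 669 = \left(\left(36 + 32\right) - 35\right) 669 = \left(68 - 35\right) 669 = 33 \cdot 669 = 22077$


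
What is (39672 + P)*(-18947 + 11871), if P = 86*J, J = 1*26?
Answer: -296541008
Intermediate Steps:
J = 26
P = 2236 (P = 86*26 = 2236)
(39672 + P)*(-18947 + 11871) = (39672 + 2236)*(-18947 + 11871) = 41908*(-7076) = -296541008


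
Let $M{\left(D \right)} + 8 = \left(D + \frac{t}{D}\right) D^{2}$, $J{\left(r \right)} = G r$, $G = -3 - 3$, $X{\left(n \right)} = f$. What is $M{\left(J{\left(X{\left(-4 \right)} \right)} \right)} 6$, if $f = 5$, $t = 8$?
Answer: $-163488$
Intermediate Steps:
$X{\left(n \right)} = 5$
$G = -6$
$J{\left(r \right)} = - 6 r$
$M{\left(D \right)} = -8 + D^{2} \left(D + \frac{8}{D}\right)$ ($M{\left(D \right)} = -8 + \left(D + \frac{8}{D}\right) D^{2} = -8 + D^{2} \left(D + \frac{8}{D}\right)$)
$M{\left(J{\left(X{\left(-4 \right)} \right)} \right)} 6 = \left(-8 + \left(\left(-6\right) 5\right)^{3} + 8 \left(\left(-6\right) 5\right)\right) 6 = \left(-8 + \left(-30\right)^{3} + 8 \left(-30\right)\right) 6 = \left(-8 - 27000 - 240\right) 6 = \left(-27248\right) 6 = -163488$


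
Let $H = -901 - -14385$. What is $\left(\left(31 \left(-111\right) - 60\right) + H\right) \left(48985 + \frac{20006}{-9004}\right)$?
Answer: $\frac{2201455822061}{4502} \approx 4.8899 \cdot 10^{8}$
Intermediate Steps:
$H = 13484$ ($H = -901 + 14385 = 13484$)
$\left(\left(31 \left(-111\right) - 60\right) + H\right) \left(48985 + \frac{20006}{-9004}\right) = \left(\left(31 \left(-111\right) - 60\right) + 13484\right) \left(48985 + \frac{20006}{-9004}\right) = \left(\left(-3441 - 60\right) + 13484\right) \left(48985 + 20006 \left(- \frac{1}{9004}\right)\right) = \left(-3501 + 13484\right) \left(48985 - \frac{10003}{4502}\right) = 9983 \cdot \frac{220520467}{4502} = \frac{2201455822061}{4502}$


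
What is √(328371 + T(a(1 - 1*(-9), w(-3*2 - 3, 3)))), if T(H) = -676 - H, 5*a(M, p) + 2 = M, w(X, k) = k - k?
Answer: √8192335/5 ≈ 572.45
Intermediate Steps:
w(X, k) = 0
a(M, p) = -⅖ + M/5
√(328371 + T(a(1 - 1*(-9), w(-3*2 - 3, 3)))) = √(328371 + (-676 - (-⅖ + (1 - 1*(-9))/5))) = √(328371 + (-676 - (-⅖ + (1 + 9)/5))) = √(328371 + (-676 - (-⅖ + (⅕)*10))) = √(328371 + (-676 - (-⅖ + 2))) = √(328371 + (-676 - 1*8/5)) = √(328371 + (-676 - 8/5)) = √(328371 - 3388/5) = √(1638467/5) = √8192335/5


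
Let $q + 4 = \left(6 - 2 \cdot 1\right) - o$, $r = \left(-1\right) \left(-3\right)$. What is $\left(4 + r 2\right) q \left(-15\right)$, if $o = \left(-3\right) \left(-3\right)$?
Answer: $1350$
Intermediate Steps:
$r = 3$
$o = 9$
$q = -9$ ($q = -4 + \left(\left(6 - 2 \cdot 1\right) - 9\right) = -4 + \left(\left(6 - 2\right) - 9\right) = -4 + \left(4 - 9\right) = -4 - 5 = -9$)
$\left(4 + r 2\right) q \left(-15\right) = \left(4 + 3 \cdot 2\right) \left(-9\right) \left(-15\right) = \left(4 + 6\right) \left(-9\right) \left(-15\right) = 10 \left(-9\right) \left(-15\right) = \left(-90\right) \left(-15\right) = 1350$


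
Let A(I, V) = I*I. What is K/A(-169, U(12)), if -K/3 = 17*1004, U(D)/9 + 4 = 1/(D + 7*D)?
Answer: -51204/28561 ≈ -1.7928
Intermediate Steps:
U(D) = -36 + 9/(8*D) (U(D) = -36 + 9/(D + 7*D) = -36 + 9/((8*D)) = -36 + 9*(1/(8*D)) = -36 + 9/(8*D))
A(I, V) = I**2
K = -51204 (K = -51*1004 = -3*17068 = -51204)
K/A(-169, U(12)) = -51204/((-169)**2) = -51204/28561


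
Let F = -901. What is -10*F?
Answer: 9010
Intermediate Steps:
-10*F = -10*(-901) = 9010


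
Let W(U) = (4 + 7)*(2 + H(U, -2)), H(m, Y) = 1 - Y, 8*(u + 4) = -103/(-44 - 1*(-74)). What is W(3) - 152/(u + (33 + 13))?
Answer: 512255/9977 ≈ 51.344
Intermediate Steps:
u = -1063/240 (u = -4 + (-103/(-44 - 1*(-74)))/8 = -4 + (-103/(-44 + 74))/8 = -4 + (-103/30)/8 = -4 + (-103*1/30)/8 = -4 + (1/8)*(-103/30) = -4 - 103/240 = -1063/240 ≈ -4.4292)
W(U) = 55 (W(U) = (4 + 7)*(2 + (1 - 1*(-2))) = 11*(2 + (1 + 2)) = 11*(2 + 3) = 11*5 = 55)
W(3) - 152/(u + (33 + 13)) = 55 - 152/(-1063/240 + (33 + 13)) = 55 - 152/(-1063/240 + 46) = 55 - 152/9977/240 = 55 - 152*240/9977 = 55 - 36480/9977 = 512255/9977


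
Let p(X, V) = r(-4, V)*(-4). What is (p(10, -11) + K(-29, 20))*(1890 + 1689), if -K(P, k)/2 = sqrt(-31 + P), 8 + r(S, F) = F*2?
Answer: 429480 - 14316*I*sqrt(15) ≈ 4.2948e+5 - 55446.0*I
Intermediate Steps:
r(S, F) = -8 + 2*F (r(S, F) = -8 + F*2 = -8 + 2*F)
p(X, V) = 32 - 8*V (p(X, V) = (-8 + 2*V)*(-4) = 32 - 8*V)
K(P, k) = -2*sqrt(-31 + P)
(p(10, -11) + K(-29, 20))*(1890 + 1689) = ((32 - 8*(-11)) - 2*sqrt(-31 - 29))*(1890 + 1689) = ((32 + 88) - 4*I*sqrt(15))*3579 = (120 - 4*I*sqrt(15))*3579 = 429480 - 14316*I*sqrt(15)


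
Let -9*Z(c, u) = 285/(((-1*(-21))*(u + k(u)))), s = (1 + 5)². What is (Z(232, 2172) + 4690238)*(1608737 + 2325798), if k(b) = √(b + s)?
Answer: 456839792928742015595/24755724 + 373780825*√138/74267172 ≈ 1.8454e+13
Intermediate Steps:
s = 36 (s = 6² = 36)
k(b) = √(36 + b) (k(b) = √(b + 36) = √(36 + b))
Z(c, u) = -95/(3*(21*u + 21*√(36 + u))) (Z(c, u) = -95/(3*((-1*(-21))*(u + √(36 + u)))) = -95/(3*(21*(u + √(36 + u)))) = -95/(3*(21*u + 21*√(36 + u))))
(Z(232, 2172) + 4690238)*(1608737 + 2325798) = (-95/(63*2172 + 63*√(36 + 2172)) + 4690238)*(1608737 + 2325798) = (-95/(136836 + 63*√2208) + 4690238)*3934535 = (-95/(136836 + 63*(4*√138)) + 4690238)*3934535 = (-95/(136836 + 252*√138) + 4690238)*3934535 = (4690238 - 95/(136836 + 252*√138))*3934535 = 18453905569330 - 373780825/(136836 + 252*√138)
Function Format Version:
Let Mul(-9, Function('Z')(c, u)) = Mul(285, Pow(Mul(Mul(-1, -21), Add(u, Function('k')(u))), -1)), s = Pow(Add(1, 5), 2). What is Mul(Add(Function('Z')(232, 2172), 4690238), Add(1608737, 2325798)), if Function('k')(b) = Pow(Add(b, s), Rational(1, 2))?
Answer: Add(Rational(456839792928742015595, 24755724), Mul(Rational(373780825, 74267172), Pow(138, Rational(1, 2)))) ≈ 1.8454e+13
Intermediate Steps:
s = 36 (s = Pow(6, 2) = 36)
Function('k')(b) = Pow(Add(36, b), Rational(1, 2)) (Function('k')(b) = Pow(Add(b, 36), Rational(1, 2)) = Pow(Add(36, b), Rational(1, 2)))
Function('Z')(c, u) = Mul(Rational(-95, 3), Pow(Add(Mul(21, u), Mul(21, Pow(Add(36, u), Rational(1, 2)))), -1)) (Function('Z')(c, u) = Mul(Rational(-1, 9), Mul(285, Pow(Mul(Mul(-1, -21), Add(u, Pow(Add(36, u), Rational(1, 2)))), -1))) = Mul(Rational(-1, 9), Mul(285, Pow(Mul(21, Add(u, Pow(Add(36, u), Rational(1, 2)))), -1))) = Mul(Rational(-1, 9), Mul(285, Pow(Add(Mul(21, u), Mul(21, Pow(Add(36, u), Rational(1, 2)))), -1))) = Mul(Rational(-95, 3), Pow(Add(Mul(21, u), Mul(21, Pow(Add(36, u), Rational(1, 2)))), -1)))
Mul(Add(Function('Z')(232, 2172), 4690238), Add(1608737, 2325798)) = Mul(Add(Mul(-95, Pow(Add(Mul(63, 2172), Mul(63, Pow(Add(36, 2172), Rational(1, 2)))), -1)), 4690238), Add(1608737, 2325798)) = Mul(Add(Mul(-95, Pow(Add(136836, Mul(63, Pow(2208, Rational(1, 2)))), -1)), 4690238), 3934535) = Mul(Add(Mul(-95, Pow(Add(136836, Mul(63, Mul(4, Pow(138, Rational(1, 2))))), -1)), 4690238), 3934535) = Mul(Add(Mul(-95, Pow(Add(136836, Mul(252, Pow(138, Rational(1, 2)))), -1)), 4690238), 3934535) = Mul(Add(4690238, Mul(-95, Pow(Add(136836, Mul(252, Pow(138, Rational(1, 2)))), -1))), 3934535) = Add(18453905569330, Mul(-373780825, Pow(Add(136836, Mul(252, Pow(138, Rational(1, 2)))), -1)))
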